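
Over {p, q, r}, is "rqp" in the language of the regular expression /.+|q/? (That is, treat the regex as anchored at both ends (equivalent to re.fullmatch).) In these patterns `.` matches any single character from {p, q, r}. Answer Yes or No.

Yes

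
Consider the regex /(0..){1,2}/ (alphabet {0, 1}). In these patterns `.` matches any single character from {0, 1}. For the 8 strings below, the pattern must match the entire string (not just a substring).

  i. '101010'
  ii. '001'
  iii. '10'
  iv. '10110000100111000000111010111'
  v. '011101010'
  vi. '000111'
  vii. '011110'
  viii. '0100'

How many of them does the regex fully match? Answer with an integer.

1

i → no match — must start with '0'
ii → match
iii → no match — must start with '0'
iv → no match — must start with '0'
v → no match
vi → no match
vii → no match
viii → no match
Total matched: 1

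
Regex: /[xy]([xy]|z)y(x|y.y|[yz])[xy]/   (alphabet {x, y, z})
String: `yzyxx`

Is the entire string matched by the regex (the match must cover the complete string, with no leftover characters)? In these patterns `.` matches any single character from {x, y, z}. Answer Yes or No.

Yes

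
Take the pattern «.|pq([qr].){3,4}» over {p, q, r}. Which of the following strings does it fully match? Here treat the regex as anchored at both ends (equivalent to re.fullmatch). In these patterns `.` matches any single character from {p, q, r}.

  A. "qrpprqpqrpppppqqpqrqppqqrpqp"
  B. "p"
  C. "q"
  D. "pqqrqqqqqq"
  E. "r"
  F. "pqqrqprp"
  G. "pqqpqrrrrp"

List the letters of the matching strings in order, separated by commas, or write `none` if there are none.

B, C, D, E, F, G

A → no match
B → match
C → match
D → match
E → match
F → match
G → match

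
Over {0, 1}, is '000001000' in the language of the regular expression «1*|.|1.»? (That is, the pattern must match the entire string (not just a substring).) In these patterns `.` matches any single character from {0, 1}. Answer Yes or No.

No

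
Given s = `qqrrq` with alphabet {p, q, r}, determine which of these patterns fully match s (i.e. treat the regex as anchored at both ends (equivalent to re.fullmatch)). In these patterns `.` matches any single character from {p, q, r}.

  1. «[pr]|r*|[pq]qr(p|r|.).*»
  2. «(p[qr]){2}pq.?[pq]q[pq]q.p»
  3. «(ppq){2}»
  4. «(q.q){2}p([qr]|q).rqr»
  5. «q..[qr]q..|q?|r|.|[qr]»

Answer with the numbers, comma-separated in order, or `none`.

1

1 → match
2 → no match — must start with `p`
3 → no match — must start with `ppq`
4 → no match — must end with `rqr`
5 → no match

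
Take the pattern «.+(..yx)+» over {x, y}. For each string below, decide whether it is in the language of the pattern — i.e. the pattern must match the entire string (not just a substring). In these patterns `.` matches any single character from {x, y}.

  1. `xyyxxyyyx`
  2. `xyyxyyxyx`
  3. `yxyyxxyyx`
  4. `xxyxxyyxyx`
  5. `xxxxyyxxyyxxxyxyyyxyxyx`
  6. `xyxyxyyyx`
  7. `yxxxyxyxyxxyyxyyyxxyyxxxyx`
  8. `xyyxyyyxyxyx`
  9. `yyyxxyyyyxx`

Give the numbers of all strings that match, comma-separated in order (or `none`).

1 → match
2 → match
3 → match
4 → match
5 → match
6 → match
7 → match
8 → match
9 → no match — must end with `yx`

1, 2, 3, 4, 5, 6, 7, 8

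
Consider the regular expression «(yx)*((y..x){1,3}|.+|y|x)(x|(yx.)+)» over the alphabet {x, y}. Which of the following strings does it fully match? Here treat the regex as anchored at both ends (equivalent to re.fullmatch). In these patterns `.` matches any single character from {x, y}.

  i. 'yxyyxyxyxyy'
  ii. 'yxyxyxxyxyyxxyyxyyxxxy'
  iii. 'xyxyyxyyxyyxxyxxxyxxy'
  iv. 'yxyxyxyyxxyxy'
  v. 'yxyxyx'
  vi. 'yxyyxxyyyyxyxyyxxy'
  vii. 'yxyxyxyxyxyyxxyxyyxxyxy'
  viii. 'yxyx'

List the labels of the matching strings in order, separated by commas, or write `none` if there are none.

i → no match
ii → no match
iii → no match
iv → match
v → match
vi → no match
vii → match
viii → match

iv, v, vii, viii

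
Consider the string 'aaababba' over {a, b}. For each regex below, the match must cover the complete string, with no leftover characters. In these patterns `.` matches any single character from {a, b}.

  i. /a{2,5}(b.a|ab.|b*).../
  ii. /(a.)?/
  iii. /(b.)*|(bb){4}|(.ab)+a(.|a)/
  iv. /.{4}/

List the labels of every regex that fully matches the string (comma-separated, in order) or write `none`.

i

i → match
ii → no match
iii → no match
iv → no match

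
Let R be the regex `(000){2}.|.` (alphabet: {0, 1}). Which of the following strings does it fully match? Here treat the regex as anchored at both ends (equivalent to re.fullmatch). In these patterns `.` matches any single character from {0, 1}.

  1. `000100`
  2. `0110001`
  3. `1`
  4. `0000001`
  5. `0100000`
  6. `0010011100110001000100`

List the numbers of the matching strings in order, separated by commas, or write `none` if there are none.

3, 4

1. `000100` → no match
2. `0110001` → no match
3. `1` → match
4. `0000001` → match
5. `0100000` → no match
6 → no match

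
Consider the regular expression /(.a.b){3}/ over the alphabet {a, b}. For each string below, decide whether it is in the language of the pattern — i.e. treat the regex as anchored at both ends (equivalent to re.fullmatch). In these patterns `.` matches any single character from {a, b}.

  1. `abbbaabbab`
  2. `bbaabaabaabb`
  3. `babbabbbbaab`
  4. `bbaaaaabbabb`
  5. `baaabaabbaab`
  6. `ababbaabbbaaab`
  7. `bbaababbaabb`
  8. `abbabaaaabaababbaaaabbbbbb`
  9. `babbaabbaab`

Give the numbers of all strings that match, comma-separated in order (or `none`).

1 → no match
2 → no match
3 → no match
4 → no match
5 → no match
6 → no match
7 → no match
8 → no match
9 → no match

none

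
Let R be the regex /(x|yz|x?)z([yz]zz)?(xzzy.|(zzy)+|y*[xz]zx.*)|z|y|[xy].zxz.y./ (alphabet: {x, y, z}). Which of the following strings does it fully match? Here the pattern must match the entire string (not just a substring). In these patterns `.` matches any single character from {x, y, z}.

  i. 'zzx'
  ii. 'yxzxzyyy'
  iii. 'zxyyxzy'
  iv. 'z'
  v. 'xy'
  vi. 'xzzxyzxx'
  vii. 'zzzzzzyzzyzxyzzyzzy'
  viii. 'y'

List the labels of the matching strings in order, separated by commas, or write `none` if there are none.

i → no match
ii → match
iii → no match
iv → match
v → no match
vi → no match
vii → no match
viii → match

ii, iv, viii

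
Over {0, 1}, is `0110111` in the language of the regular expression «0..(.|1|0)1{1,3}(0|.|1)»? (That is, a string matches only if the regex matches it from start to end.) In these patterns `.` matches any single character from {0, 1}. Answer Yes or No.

Yes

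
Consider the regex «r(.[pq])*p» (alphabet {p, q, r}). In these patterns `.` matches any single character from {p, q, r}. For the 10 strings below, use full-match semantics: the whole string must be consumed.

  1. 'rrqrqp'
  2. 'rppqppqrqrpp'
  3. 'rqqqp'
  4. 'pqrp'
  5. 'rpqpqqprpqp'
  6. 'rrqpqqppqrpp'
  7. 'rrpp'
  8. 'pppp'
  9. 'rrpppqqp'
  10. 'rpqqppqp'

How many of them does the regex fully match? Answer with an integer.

1 → match
2 → match
3 → no match
4 → no match — must start with 'r'
5 → no match
6 → match
7 → match
8 → no match — must start with 'r'
9 → match
10 → match
Total matched: 6

6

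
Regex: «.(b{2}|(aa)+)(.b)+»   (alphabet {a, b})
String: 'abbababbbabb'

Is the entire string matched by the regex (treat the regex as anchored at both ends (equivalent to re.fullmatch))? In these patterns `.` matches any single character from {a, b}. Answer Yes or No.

No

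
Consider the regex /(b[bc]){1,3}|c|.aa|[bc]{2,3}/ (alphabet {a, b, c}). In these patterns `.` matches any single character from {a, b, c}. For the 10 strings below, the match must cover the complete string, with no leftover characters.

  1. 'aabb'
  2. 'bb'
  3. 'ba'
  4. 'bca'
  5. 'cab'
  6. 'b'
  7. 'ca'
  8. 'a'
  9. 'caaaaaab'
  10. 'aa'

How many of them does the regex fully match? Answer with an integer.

1

1 → no match
2 → match
3 → no match
4 → no match
5 → no match
6 → no match
7 → no match
8 → no match
9 → no match
10 → no match
Total matched: 1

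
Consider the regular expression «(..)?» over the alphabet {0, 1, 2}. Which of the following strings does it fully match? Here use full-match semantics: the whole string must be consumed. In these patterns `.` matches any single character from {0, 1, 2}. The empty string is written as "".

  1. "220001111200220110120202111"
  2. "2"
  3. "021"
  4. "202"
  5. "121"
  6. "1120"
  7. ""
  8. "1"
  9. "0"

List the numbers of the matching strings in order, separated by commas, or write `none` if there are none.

7

1 → no match
2 → no match
3 → no match
4 → no match
5 → no match
6 → no match
7 → match
8 → no match
9 → no match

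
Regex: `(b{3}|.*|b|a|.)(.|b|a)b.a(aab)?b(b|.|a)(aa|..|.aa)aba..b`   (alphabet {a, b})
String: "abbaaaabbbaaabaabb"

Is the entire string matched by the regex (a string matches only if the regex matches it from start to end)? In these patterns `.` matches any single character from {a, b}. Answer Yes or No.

Yes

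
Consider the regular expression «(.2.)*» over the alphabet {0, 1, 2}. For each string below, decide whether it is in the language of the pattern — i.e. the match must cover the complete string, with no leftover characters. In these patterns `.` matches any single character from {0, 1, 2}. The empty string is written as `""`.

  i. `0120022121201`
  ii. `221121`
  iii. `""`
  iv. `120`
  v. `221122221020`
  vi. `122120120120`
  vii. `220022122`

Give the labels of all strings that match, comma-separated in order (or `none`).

i → no match
ii → match
iii → match
iv → match
v → match
vi → match
vii → match

ii, iii, iv, v, vi, vii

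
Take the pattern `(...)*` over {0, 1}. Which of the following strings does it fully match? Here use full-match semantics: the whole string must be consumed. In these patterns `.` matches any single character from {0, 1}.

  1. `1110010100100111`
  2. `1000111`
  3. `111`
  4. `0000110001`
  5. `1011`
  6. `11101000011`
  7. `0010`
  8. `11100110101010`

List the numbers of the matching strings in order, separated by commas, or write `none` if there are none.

1 → no match
2 → no match
3 → match
4 → no match
5 → no match
6 → no match
7 → no match
8 → no match

3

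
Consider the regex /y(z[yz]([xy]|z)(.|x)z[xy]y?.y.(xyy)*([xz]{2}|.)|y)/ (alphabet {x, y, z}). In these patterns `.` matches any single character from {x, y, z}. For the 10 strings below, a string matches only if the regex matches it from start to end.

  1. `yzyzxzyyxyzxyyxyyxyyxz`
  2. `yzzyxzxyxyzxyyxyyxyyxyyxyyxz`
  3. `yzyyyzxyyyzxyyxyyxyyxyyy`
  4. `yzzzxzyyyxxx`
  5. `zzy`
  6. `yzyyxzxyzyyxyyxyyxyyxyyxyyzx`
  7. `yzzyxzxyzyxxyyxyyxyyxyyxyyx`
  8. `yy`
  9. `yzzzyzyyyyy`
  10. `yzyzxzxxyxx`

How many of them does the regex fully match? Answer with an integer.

9

1 → match
2 → match
3 → match
4 → match
5 → no match — must start with `y`
6 → match
7 → match
8 → match
9 → match
10 → match
Total matched: 9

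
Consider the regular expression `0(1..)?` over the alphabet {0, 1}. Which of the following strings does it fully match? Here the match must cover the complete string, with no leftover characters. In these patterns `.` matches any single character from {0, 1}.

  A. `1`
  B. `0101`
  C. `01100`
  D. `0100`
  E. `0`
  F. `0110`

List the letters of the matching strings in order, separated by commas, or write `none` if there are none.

B, D, E, F

A → no match — must start with `0`
B → match
C → no match
D → match
E → match
F → match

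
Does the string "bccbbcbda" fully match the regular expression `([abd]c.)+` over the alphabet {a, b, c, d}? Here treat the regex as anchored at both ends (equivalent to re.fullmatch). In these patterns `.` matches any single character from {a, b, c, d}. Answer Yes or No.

No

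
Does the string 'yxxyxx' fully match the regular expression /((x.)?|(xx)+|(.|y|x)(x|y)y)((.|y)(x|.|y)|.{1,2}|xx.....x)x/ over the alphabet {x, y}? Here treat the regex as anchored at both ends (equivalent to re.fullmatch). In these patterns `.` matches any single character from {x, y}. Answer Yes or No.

No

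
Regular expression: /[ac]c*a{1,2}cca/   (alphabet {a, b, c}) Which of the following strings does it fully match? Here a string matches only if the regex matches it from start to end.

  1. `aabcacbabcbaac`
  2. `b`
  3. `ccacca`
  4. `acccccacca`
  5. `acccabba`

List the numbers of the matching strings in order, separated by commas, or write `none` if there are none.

1 → no match — must end with `acca`
2 → no match — must end with `acca`
3 → match
4 → match
5 → no match — must end with `acca`

3, 4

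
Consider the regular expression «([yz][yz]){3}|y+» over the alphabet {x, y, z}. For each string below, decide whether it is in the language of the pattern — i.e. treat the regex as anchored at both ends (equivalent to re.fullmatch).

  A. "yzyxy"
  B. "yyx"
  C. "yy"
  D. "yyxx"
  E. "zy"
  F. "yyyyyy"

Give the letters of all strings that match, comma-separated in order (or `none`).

C, F

A → no match
B → no match
C → match
D → no match
E → no match
F → match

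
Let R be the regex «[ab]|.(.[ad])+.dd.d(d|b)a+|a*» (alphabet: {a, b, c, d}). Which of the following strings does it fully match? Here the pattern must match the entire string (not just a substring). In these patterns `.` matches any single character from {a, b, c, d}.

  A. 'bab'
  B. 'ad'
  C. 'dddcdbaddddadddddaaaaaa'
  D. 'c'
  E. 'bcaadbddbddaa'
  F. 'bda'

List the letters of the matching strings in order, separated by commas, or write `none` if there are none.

A → no match
B → no match
C → match
D → no match
E → match
F → no match

C, E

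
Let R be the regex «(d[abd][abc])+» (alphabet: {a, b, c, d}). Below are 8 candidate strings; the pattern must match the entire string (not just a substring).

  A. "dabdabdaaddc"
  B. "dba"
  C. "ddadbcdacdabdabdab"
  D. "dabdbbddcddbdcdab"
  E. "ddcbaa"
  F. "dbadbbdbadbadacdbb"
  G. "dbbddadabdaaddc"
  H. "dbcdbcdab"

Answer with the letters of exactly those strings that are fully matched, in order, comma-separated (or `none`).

A, B, C, F, G, H

A → match
B → match
C → match
D → no match
E → no match
F → match
G → match
H → match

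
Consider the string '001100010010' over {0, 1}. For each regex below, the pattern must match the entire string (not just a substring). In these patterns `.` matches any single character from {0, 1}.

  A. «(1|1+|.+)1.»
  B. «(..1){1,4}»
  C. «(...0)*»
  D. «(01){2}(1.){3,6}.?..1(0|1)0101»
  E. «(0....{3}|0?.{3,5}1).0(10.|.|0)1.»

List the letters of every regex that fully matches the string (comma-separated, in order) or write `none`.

A, E

A → match
B → no match — must end with '1'
C → no match
D → no match — must start with '01'
E → match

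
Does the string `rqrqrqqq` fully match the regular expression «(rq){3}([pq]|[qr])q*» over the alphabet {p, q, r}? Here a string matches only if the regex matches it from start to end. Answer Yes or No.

Yes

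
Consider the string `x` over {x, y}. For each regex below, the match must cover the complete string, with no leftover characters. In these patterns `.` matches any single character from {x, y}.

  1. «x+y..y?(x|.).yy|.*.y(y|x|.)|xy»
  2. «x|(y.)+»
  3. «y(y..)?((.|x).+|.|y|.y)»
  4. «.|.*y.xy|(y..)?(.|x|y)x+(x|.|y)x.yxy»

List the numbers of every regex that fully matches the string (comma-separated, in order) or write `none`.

2, 4

1 → no match
2 → match
3 → no match — must start with `y`
4 → match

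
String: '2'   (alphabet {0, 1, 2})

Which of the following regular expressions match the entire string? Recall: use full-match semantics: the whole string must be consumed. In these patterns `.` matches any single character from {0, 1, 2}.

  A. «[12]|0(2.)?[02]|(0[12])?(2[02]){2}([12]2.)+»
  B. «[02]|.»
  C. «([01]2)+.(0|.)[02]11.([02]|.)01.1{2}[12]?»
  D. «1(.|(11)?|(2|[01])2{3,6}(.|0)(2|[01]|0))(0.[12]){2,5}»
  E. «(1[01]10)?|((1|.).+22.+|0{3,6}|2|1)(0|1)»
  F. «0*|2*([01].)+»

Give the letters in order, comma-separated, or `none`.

A → match
B → match
C → no match
D → no match — must start with '1'
E → no match
F → no match

A, B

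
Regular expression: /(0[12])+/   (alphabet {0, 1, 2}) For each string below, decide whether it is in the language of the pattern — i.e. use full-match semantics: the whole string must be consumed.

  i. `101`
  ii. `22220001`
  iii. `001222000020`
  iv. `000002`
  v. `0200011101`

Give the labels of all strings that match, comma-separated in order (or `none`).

none

i. `101` → no match — must start with `0`
ii. `22220001` → no match — must start with `0`
iii. `001222000020` → no match
iv. `000002` → no match
v. `0200011101` → no match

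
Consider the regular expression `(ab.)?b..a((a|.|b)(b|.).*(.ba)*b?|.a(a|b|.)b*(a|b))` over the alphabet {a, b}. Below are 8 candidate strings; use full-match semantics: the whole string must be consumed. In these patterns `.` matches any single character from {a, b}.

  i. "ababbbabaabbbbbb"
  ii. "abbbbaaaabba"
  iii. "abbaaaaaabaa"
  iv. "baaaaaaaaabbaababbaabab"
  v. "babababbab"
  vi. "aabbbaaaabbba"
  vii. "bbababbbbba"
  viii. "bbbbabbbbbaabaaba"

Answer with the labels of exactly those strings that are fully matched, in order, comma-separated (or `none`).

i → match
ii → match
iii → no match
iv → match
v → match
vi → no match
vii → no match
viii → no match

i, ii, iv, v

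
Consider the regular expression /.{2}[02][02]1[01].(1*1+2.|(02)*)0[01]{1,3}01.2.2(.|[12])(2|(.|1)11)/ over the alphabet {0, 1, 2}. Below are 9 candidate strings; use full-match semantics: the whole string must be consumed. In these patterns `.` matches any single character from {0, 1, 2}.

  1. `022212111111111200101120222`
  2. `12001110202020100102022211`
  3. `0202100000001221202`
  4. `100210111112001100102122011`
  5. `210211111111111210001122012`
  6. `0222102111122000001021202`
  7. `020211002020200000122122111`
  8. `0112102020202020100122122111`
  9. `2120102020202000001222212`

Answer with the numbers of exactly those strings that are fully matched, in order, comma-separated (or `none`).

2, 3, 4, 6, 7, 9

1 → no match
2 → match
3 → match
4 → match
5 → no match
6 → match
7 → match
8 → no match
9 → match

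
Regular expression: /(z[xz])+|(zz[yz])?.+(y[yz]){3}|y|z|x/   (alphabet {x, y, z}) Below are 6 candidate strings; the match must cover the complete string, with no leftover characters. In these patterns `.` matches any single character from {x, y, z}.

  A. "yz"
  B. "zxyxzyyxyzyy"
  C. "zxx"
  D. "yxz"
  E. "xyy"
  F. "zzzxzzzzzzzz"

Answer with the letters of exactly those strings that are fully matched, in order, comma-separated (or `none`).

A → no match
B → no match
C → no match
D → no match
E → no match
F → match

F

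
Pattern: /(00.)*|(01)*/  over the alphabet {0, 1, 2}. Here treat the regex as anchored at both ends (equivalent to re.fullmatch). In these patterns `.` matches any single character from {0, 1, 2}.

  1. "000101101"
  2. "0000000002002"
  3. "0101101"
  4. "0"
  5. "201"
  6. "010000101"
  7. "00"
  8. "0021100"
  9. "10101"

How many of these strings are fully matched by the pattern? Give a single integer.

1 → no match
2 → no match
3 → no match
4 → no match
5 → no match
6 → no match
7 → no match
8 → no match
9 → no match
Total matched: 0

0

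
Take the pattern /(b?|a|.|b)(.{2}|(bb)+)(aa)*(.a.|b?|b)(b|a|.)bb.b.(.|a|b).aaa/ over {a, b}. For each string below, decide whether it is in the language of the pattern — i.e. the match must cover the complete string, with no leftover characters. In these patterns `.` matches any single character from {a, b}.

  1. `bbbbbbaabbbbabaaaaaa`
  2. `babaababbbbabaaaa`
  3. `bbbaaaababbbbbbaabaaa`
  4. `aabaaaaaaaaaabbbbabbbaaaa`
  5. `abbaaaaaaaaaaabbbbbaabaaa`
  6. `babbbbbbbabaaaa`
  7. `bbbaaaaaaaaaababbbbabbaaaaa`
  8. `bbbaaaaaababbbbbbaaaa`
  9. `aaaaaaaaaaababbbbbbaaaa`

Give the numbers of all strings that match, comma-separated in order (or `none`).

1 → match
2 → match
3 → match
4 → match
5 → match
6 → match
7 → match
8 → match
9 → match

1, 2, 3, 4, 5, 6, 7, 8, 9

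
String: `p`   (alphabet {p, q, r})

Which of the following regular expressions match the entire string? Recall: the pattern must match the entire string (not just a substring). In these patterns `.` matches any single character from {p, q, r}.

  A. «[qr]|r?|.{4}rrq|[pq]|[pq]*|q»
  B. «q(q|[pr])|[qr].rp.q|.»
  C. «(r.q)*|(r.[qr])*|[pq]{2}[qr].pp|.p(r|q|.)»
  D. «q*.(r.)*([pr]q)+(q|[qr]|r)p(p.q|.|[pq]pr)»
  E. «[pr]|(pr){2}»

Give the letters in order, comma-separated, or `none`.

A, B, E

A → match
B → match
C → no match
D → no match
E → match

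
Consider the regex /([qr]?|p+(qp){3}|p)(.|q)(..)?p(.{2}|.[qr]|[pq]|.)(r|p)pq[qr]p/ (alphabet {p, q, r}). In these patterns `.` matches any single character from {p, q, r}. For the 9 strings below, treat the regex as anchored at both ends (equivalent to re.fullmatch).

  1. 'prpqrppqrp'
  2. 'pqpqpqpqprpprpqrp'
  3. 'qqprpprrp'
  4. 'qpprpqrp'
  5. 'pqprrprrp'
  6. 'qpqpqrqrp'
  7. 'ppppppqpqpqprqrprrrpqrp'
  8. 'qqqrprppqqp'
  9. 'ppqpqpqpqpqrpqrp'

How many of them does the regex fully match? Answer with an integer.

6

1 → match
2 → match
3 → no match
4 → match
5 → no match
6 → no match
7 → match
8 → match
9 → match
Total matched: 6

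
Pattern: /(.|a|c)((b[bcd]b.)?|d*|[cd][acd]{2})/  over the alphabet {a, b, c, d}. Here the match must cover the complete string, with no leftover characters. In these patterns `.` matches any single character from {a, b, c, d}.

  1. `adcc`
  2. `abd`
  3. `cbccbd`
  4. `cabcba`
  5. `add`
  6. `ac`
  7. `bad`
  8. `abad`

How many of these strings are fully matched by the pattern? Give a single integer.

1. `adcc` → match
2. `abd` → no match
3. `cbccbd` → no match
4. `cabcba` → no match
5. `add` → match
6. `ac` → no match
7. `bad` → no match
8. `abad` → no match
Total matched: 2

2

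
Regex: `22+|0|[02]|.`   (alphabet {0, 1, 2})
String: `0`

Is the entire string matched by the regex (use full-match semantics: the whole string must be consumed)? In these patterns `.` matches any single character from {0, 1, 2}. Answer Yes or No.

Yes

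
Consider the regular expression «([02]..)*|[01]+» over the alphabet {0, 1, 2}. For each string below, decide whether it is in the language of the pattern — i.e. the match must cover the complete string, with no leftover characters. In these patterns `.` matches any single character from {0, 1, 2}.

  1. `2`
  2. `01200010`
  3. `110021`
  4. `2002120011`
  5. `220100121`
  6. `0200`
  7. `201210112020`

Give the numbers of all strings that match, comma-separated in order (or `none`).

1. `2` → no match
2. `01200010` → no match
3. `110021` → no match
4. `2002120011` → no match
5. `220100121` → no match
6. `0200` → no match
7. `201210112020` → no match

none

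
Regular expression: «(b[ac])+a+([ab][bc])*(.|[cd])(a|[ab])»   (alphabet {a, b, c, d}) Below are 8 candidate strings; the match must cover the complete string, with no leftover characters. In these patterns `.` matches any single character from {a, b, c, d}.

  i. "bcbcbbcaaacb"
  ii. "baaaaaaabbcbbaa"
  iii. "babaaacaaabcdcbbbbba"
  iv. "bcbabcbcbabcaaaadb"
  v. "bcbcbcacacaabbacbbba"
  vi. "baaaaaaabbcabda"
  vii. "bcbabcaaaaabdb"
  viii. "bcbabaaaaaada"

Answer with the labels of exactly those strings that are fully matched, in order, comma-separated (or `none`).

i → no match
ii → match
iii → no match
iv → match
v → no match
vi → match
vii → match
viii → match

ii, iv, vi, vii, viii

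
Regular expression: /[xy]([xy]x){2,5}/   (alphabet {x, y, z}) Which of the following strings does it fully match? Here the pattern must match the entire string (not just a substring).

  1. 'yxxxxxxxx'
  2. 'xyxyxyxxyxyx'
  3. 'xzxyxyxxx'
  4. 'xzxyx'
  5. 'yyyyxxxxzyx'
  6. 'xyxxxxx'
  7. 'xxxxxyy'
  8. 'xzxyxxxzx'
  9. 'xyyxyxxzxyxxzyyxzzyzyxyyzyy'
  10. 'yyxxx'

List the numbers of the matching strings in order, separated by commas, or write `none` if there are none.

1, 6, 10

1 → match
2 → no match
3 → no match
4 → no match
5 → no match
6 → match
7 → no match — must end with 'x'
8 → no match
9 → no match — must end with 'x'
10 → match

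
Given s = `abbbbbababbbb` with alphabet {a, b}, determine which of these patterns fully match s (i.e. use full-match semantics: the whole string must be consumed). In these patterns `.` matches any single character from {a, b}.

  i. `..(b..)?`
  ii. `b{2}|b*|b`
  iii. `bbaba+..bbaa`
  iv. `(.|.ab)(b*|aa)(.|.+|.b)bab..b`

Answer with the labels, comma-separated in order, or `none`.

iv

i → no match
ii → no match
iii → no match — must start with `bbaba`
iv → match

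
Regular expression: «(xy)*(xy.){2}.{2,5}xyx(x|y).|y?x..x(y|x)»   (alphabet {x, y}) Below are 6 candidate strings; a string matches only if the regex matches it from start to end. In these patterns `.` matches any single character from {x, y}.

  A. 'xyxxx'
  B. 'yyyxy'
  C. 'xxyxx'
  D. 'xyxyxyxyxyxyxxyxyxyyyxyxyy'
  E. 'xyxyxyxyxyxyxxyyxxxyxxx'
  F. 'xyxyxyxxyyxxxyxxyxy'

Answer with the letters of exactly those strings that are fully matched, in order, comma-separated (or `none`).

A, C, D, E

A → match
B → no match
C → match
D → match
E → match
F → no match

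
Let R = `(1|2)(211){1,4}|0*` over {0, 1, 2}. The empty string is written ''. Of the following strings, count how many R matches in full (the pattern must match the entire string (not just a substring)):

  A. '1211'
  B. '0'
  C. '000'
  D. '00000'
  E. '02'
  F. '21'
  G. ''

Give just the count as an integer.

A → match
B → match
C → match
D → match
E → no match
F → no match
G → match
Total matched: 5

5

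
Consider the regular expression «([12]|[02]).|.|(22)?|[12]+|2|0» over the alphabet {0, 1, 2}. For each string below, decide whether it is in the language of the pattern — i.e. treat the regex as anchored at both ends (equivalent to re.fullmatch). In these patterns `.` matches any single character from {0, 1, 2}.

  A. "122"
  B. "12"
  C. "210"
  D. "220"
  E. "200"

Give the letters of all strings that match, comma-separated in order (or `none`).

A, B

A → match
B → match
C → no match
D → no match
E → no match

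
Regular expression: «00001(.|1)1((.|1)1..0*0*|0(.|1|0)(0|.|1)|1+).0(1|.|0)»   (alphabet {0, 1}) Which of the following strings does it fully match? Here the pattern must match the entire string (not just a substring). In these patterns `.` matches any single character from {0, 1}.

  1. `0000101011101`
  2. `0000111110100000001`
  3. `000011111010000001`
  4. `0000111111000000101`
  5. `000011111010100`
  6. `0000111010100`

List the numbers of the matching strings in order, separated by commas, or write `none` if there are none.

1 → match
2 → match
3 → match
4 → match
5 → match
6 → match

1, 2, 3, 4, 5, 6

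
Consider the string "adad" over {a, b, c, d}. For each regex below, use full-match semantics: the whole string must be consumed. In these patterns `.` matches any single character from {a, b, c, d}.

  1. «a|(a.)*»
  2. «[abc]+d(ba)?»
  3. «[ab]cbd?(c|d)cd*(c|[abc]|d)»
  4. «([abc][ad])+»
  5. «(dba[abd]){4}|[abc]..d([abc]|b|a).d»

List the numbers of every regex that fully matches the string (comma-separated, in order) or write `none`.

1, 4

1 → match
2 → no match
3 → no match
4 → match
5 → no match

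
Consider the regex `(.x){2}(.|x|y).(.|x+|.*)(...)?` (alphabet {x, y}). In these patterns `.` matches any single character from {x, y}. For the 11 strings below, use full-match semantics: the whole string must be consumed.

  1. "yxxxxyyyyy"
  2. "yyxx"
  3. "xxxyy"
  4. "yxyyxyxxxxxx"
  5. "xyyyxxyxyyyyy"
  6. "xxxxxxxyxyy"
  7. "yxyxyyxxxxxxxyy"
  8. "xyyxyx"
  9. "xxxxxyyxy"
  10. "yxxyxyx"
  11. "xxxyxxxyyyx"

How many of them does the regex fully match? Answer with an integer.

1 → match
2 → no match
3 → no match
4 → no match
5 → no match
6 → match
7 → match
8 → no match
9 → match
10 → no match
11 → no match
Total matched: 4

4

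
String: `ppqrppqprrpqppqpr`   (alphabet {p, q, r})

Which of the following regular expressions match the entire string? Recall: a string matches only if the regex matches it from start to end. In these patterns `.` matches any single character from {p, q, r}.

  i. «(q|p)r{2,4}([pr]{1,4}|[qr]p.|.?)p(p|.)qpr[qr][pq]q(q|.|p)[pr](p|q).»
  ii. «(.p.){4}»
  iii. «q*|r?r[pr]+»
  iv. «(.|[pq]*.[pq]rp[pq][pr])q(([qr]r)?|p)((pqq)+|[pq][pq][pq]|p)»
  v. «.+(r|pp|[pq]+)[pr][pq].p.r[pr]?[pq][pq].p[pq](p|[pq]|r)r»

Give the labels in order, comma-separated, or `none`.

i → no match
ii → no match
iii → no match
iv → no match
v → match

v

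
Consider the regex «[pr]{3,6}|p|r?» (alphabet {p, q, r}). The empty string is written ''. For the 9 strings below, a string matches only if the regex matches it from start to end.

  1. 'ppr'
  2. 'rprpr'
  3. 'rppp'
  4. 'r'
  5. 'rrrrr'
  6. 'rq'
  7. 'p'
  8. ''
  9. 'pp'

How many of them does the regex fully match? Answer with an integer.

1. 'ppr' → match
2. 'rprpr' → match
3. 'rppp' → match
4. 'r' → match
5. 'rrrrr' → match
6. 'rq' → no match
7. 'p' → match
8. '' → match
9. 'pp' → no match
Total matched: 7

7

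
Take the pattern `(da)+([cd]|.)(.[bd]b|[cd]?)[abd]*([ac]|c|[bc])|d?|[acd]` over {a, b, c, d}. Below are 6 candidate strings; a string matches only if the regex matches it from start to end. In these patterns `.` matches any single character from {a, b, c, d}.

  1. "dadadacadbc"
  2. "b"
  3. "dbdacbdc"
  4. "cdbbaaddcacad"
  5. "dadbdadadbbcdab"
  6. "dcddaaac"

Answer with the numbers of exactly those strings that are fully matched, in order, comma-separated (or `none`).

1

1. "dadadacadbc" → match
2. "b" → no match
3. "dbdacbdc" → no match
4 → no match
5 → no match
6. "dcddaaac" → no match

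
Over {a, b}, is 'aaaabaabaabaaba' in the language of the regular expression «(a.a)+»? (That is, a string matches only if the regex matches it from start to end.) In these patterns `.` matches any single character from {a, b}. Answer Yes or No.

Yes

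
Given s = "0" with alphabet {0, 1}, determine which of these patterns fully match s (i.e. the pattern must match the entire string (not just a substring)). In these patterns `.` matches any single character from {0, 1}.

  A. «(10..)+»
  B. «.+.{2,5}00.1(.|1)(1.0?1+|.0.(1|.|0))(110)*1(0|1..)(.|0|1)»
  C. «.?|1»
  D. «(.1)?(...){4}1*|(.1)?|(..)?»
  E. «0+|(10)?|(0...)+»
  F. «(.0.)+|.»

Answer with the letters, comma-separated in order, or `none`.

C, E, F

A → no match — must start with "10"
B → no match
C → match
D → no match
E → match
F → match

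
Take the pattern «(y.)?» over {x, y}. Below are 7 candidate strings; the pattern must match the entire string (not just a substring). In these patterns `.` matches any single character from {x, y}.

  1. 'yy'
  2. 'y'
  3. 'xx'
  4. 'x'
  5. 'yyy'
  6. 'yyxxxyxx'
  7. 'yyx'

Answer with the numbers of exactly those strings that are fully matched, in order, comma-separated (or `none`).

1

1 → match
2 → no match
3 → no match
4 → no match
5 → no match
6 → no match
7 → no match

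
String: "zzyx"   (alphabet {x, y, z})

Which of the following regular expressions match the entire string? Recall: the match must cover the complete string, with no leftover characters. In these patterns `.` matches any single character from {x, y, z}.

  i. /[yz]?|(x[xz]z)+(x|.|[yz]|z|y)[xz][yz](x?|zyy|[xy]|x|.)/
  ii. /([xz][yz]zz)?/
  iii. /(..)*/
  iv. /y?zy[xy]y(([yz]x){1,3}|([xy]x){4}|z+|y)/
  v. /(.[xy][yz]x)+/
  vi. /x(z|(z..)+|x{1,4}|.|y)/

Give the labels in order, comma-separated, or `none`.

iii

i → no match
ii → no match
iii → match
iv → no match
v → no match
vi → no match — must start with "x"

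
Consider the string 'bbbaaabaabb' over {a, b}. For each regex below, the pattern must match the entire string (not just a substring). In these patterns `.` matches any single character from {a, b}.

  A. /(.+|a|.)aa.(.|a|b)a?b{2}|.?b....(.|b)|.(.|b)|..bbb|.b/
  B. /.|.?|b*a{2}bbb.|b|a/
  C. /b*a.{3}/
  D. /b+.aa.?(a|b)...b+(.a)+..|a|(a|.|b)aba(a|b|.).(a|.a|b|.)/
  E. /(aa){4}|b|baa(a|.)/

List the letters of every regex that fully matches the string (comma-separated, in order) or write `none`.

A

A → match
B → no match
C → no match
D → no match
E → no match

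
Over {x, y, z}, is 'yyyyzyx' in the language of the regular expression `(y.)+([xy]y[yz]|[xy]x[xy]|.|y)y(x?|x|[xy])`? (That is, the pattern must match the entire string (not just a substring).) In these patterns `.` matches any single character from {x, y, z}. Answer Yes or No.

Yes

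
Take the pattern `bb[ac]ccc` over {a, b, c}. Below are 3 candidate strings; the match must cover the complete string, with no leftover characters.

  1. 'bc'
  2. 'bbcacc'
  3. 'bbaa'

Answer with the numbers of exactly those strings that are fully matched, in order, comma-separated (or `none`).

1 → no match — must start with 'bb'
2 → no match — must end with 'ccc'
3 → no match — must end with 'ccc'

none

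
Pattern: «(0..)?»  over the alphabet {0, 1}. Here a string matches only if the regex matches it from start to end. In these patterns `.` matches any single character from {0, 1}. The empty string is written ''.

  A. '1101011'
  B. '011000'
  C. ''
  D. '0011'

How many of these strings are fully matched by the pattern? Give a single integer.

1

A. '1101011' → no match
B. '011000' → no match
C. '' → match
D. '0011' → no match
Total matched: 1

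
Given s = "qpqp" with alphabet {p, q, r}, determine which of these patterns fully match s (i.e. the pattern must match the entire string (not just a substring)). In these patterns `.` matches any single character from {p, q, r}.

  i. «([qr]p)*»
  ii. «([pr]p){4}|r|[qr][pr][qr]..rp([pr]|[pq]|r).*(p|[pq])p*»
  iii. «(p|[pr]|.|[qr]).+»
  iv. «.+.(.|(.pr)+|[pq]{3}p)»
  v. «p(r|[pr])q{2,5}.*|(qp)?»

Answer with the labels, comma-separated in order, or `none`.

i → match
ii → no match
iii → match
iv → match
v → no match

i, iii, iv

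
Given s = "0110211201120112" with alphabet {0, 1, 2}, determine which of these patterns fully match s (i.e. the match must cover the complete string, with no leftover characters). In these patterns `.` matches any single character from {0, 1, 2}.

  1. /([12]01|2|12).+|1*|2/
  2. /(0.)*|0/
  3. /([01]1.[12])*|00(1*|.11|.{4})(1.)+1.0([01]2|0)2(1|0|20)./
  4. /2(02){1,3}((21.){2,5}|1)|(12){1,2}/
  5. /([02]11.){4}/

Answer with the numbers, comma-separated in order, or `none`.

1 → no match
2 → no match
3 → no match
4 → no match
5 → match

5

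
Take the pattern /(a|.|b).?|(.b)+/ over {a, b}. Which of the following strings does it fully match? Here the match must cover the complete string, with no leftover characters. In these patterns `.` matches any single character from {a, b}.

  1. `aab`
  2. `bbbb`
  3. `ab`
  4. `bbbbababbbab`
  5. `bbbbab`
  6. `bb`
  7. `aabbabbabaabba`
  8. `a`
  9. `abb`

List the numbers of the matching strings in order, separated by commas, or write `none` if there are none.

1 → no match
2 → match
3 → match
4 → match
5 → match
6 → match
7 → no match
8 → match
9 → no match

2, 3, 4, 5, 6, 8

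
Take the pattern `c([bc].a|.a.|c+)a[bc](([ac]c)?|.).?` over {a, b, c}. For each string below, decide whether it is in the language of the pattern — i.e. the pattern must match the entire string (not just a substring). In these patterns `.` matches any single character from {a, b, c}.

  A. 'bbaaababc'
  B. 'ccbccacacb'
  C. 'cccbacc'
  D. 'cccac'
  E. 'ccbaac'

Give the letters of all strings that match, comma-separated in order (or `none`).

A → no match — must start with 'c'
B → no match
C → no match
D → match
E → match

D, E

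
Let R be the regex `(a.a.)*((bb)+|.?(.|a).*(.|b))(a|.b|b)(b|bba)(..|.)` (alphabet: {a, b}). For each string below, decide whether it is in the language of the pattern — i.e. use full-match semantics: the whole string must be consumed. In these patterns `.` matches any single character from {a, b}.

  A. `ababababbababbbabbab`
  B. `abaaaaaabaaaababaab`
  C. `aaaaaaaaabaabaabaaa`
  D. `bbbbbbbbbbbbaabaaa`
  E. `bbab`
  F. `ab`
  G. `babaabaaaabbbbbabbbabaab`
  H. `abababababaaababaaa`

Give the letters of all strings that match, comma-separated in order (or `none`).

A → match
B → no match
C → no match
D → no match
E → no match
F → no match
G → no match
H → no match

A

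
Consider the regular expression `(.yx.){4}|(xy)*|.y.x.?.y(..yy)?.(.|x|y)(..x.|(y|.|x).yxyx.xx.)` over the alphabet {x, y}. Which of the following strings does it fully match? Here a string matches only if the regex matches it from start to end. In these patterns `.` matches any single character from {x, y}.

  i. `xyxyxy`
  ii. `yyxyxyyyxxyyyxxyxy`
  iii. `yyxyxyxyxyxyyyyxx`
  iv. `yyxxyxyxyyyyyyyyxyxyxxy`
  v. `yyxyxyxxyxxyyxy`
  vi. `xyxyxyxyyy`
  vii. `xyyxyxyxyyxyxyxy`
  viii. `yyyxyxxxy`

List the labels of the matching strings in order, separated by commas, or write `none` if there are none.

i → match
ii → no match
iii → no match
iv → match
v → no match
vi → no match
vii → no match
viii → no match

i, iv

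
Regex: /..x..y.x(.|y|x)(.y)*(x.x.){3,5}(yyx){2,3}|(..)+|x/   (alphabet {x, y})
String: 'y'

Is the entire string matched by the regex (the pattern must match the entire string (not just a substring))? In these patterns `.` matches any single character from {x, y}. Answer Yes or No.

No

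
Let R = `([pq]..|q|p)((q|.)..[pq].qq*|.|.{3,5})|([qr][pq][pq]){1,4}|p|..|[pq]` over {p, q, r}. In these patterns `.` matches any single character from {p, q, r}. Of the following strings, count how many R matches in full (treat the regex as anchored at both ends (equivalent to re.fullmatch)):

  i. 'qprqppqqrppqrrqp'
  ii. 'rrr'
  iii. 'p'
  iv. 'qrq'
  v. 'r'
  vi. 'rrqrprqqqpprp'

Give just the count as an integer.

i → no match
ii. 'rrr' → no match
iii. 'p' → match
iv. 'qrq' → no match
v. 'r' → no match
vi → no match
Total matched: 1

1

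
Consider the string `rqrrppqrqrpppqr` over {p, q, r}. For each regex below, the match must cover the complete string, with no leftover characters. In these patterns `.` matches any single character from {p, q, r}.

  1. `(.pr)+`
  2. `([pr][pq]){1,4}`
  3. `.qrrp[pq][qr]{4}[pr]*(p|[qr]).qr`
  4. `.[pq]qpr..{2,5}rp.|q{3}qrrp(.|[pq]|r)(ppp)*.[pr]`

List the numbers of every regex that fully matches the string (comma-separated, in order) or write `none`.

1 → no match — must end with `pr`
2 → no match
3 → match
4 → no match

3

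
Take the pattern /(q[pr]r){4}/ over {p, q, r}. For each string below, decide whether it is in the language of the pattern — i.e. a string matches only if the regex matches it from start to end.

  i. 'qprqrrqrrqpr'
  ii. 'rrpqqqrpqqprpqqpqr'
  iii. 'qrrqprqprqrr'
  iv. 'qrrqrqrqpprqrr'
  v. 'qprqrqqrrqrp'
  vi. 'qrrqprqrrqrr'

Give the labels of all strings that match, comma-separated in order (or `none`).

i → match
ii → no match — must start with 'q'
iii → match
iv → no match
v → no match — must end with 'r'
vi → match

i, iii, vi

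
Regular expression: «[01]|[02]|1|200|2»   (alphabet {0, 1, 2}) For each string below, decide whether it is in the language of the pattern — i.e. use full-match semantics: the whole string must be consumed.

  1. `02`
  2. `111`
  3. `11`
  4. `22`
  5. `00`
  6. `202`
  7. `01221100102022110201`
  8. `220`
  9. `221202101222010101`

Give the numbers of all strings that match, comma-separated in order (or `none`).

none

1 → no match
2 → no match
3 → no match
4 → no match
5 → no match
6 → no match
7 → no match
8 → no match
9 → no match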